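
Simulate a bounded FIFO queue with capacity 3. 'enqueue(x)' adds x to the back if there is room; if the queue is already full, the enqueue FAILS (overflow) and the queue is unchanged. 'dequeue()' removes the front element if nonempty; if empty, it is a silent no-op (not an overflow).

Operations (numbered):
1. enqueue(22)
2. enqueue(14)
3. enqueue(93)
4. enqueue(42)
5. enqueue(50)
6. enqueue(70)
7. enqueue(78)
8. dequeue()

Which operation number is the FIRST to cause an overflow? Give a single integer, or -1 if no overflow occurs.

Answer: 4

Derivation:
1. enqueue(22): size=1
2. enqueue(14): size=2
3. enqueue(93): size=3
4. enqueue(42): size=3=cap → OVERFLOW (fail)
5. enqueue(50): size=3=cap → OVERFLOW (fail)
6. enqueue(70): size=3=cap → OVERFLOW (fail)
7. enqueue(78): size=3=cap → OVERFLOW (fail)
8. dequeue(): size=2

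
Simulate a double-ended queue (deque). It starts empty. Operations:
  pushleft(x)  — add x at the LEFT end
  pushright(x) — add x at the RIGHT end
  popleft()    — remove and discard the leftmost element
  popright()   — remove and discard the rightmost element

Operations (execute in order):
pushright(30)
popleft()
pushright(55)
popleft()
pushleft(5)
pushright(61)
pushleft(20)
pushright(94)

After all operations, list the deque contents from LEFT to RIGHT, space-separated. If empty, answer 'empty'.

pushright(30): [30]
popleft(): []
pushright(55): [55]
popleft(): []
pushleft(5): [5]
pushright(61): [5, 61]
pushleft(20): [20, 5, 61]
pushright(94): [20, 5, 61, 94]

Answer: 20 5 61 94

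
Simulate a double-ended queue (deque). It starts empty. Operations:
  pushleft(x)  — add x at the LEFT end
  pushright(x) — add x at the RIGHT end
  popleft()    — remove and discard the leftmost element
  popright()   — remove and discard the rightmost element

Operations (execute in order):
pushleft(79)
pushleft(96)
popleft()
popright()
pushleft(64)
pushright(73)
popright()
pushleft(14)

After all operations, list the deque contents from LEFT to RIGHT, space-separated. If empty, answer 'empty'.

pushleft(79): [79]
pushleft(96): [96, 79]
popleft(): [79]
popright(): []
pushleft(64): [64]
pushright(73): [64, 73]
popright(): [64]
pushleft(14): [14, 64]

Answer: 14 64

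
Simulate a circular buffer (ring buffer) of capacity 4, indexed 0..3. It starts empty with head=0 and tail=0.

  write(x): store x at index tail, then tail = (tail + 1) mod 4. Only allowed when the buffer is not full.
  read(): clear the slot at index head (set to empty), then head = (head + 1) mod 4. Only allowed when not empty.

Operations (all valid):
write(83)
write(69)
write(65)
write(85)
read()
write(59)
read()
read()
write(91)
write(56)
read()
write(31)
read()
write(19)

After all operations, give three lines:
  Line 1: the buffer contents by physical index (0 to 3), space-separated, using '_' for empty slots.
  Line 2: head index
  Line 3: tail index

write(83): buf=[83 _ _ _], head=0, tail=1, size=1
write(69): buf=[83 69 _ _], head=0, tail=2, size=2
write(65): buf=[83 69 65 _], head=0, tail=3, size=3
write(85): buf=[83 69 65 85], head=0, tail=0, size=4
read(): buf=[_ 69 65 85], head=1, tail=0, size=3
write(59): buf=[59 69 65 85], head=1, tail=1, size=4
read(): buf=[59 _ 65 85], head=2, tail=1, size=3
read(): buf=[59 _ _ 85], head=3, tail=1, size=2
write(91): buf=[59 91 _ 85], head=3, tail=2, size=3
write(56): buf=[59 91 56 85], head=3, tail=3, size=4
read(): buf=[59 91 56 _], head=0, tail=3, size=3
write(31): buf=[59 91 56 31], head=0, tail=0, size=4
read(): buf=[_ 91 56 31], head=1, tail=0, size=3
write(19): buf=[19 91 56 31], head=1, tail=1, size=4

Answer: 19 91 56 31
1
1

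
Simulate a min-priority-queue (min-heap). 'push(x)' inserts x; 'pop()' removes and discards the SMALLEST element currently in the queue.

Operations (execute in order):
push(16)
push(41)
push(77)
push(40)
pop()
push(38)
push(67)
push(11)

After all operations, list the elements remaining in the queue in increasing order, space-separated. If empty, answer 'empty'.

Answer: 11 38 40 41 67 77

Derivation:
push(16): heap contents = [16]
push(41): heap contents = [16, 41]
push(77): heap contents = [16, 41, 77]
push(40): heap contents = [16, 40, 41, 77]
pop() → 16: heap contents = [40, 41, 77]
push(38): heap contents = [38, 40, 41, 77]
push(67): heap contents = [38, 40, 41, 67, 77]
push(11): heap contents = [11, 38, 40, 41, 67, 77]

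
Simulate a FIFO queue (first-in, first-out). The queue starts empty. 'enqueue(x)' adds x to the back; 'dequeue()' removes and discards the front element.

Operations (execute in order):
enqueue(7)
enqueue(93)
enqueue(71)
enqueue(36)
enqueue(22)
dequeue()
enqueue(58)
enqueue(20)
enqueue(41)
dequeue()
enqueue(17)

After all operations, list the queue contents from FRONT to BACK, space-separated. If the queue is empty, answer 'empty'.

Answer: 71 36 22 58 20 41 17

Derivation:
enqueue(7): [7]
enqueue(93): [7, 93]
enqueue(71): [7, 93, 71]
enqueue(36): [7, 93, 71, 36]
enqueue(22): [7, 93, 71, 36, 22]
dequeue(): [93, 71, 36, 22]
enqueue(58): [93, 71, 36, 22, 58]
enqueue(20): [93, 71, 36, 22, 58, 20]
enqueue(41): [93, 71, 36, 22, 58, 20, 41]
dequeue(): [71, 36, 22, 58, 20, 41]
enqueue(17): [71, 36, 22, 58, 20, 41, 17]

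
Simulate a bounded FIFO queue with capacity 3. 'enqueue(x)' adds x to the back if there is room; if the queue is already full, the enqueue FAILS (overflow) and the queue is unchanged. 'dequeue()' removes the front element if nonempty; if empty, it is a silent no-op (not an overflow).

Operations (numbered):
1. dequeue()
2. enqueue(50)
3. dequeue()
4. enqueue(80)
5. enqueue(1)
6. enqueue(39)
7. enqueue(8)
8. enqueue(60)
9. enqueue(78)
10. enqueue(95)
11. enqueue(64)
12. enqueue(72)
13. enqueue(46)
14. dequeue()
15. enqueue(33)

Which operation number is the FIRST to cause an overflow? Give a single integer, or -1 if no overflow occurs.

1. dequeue(): empty, no-op, size=0
2. enqueue(50): size=1
3. dequeue(): size=0
4. enqueue(80): size=1
5. enqueue(1): size=2
6. enqueue(39): size=3
7. enqueue(8): size=3=cap → OVERFLOW (fail)
8. enqueue(60): size=3=cap → OVERFLOW (fail)
9. enqueue(78): size=3=cap → OVERFLOW (fail)
10. enqueue(95): size=3=cap → OVERFLOW (fail)
11. enqueue(64): size=3=cap → OVERFLOW (fail)
12. enqueue(72): size=3=cap → OVERFLOW (fail)
13. enqueue(46): size=3=cap → OVERFLOW (fail)
14. dequeue(): size=2
15. enqueue(33): size=3

Answer: 7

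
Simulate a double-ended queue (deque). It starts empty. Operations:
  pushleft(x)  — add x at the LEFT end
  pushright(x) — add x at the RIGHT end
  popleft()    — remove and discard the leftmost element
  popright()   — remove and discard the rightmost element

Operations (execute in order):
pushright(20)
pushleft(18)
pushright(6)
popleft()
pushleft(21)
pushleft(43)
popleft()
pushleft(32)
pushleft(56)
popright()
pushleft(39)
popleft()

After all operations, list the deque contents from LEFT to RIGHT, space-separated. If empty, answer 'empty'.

Answer: 56 32 21 20

Derivation:
pushright(20): [20]
pushleft(18): [18, 20]
pushright(6): [18, 20, 6]
popleft(): [20, 6]
pushleft(21): [21, 20, 6]
pushleft(43): [43, 21, 20, 6]
popleft(): [21, 20, 6]
pushleft(32): [32, 21, 20, 6]
pushleft(56): [56, 32, 21, 20, 6]
popright(): [56, 32, 21, 20]
pushleft(39): [39, 56, 32, 21, 20]
popleft(): [56, 32, 21, 20]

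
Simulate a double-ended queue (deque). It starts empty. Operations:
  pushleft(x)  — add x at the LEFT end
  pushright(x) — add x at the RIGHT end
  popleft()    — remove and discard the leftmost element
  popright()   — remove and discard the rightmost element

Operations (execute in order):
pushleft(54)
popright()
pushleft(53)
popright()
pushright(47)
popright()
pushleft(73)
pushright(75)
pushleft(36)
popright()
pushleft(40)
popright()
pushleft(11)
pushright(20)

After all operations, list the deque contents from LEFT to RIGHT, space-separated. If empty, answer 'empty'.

pushleft(54): [54]
popright(): []
pushleft(53): [53]
popright(): []
pushright(47): [47]
popright(): []
pushleft(73): [73]
pushright(75): [73, 75]
pushleft(36): [36, 73, 75]
popright(): [36, 73]
pushleft(40): [40, 36, 73]
popright(): [40, 36]
pushleft(11): [11, 40, 36]
pushright(20): [11, 40, 36, 20]

Answer: 11 40 36 20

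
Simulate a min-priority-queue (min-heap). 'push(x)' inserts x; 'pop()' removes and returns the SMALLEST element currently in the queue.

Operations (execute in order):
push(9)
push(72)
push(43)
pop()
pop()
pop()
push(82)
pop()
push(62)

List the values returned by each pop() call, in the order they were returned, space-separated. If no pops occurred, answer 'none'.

push(9): heap contents = [9]
push(72): heap contents = [9, 72]
push(43): heap contents = [9, 43, 72]
pop() → 9: heap contents = [43, 72]
pop() → 43: heap contents = [72]
pop() → 72: heap contents = []
push(82): heap contents = [82]
pop() → 82: heap contents = []
push(62): heap contents = [62]

Answer: 9 43 72 82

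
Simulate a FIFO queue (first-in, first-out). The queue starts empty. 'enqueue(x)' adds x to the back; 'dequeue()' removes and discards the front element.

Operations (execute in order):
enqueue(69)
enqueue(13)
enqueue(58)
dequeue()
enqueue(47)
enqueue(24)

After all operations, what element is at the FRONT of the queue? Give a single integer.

enqueue(69): queue = [69]
enqueue(13): queue = [69, 13]
enqueue(58): queue = [69, 13, 58]
dequeue(): queue = [13, 58]
enqueue(47): queue = [13, 58, 47]
enqueue(24): queue = [13, 58, 47, 24]

Answer: 13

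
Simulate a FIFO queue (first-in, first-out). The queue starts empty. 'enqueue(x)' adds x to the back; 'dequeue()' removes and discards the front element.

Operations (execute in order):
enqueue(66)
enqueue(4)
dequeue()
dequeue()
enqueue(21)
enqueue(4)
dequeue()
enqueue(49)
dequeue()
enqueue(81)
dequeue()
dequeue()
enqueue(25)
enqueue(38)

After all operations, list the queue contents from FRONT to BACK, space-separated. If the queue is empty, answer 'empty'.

Answer: 25 38

Derivation:
enqueue(66): [66]
enqueue(4): [66, 4]
dequeue(): [4]
dequeue(): []
enqueue(21): [21]
enqueue(4): [21, 4]
dequeue(): [4]
enqueue(49): [4, 49]
dequeue(): [49]
enqueue(81): [49, 81]
dequeue(): [81]
dequeue(): []
enqueue(25): [25]
enqueue(38): [25, 38]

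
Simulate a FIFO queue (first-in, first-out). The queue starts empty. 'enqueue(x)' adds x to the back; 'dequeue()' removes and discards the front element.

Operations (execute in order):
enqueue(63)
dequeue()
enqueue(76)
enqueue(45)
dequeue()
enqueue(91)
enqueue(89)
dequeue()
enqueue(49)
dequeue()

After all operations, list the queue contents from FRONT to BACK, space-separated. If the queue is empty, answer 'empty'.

Answer: 89 49

Derivation:
enqueue(63): [63]
dequeue(): []
enqueue(76): [76]
enqueue(45): [76, 45]
dequeue(): [45]
enqueue(91): [45, 91]
enqueue(89): [45, 91, 89]
dequeue(): [91, 89]
enqueue(49): [91, 89, 49]
dequeue(): [89, 49]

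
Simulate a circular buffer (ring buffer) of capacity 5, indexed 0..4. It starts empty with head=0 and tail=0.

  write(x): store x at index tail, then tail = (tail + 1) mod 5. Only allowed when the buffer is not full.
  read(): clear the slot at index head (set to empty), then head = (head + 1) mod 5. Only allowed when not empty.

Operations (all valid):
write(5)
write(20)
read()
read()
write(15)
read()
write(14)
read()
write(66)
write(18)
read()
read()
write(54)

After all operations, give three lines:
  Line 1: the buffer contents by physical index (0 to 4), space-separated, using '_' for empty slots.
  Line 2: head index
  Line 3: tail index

write(5): buf=[5 _ _ _ _], head=0, tail=1, size=1
write(20): buf=[5 20 _ _ _], head=0, tail=2, size=2
read(): buf=[_ 20 _ _ _], head=1, tail=2, size=1
read(): buf=[_ _ _ _ _], head=2, tail=2, size=0
write(15): buf=[_ _ 15 _ _], head=2, tail=3, size=1
read(): buf=[_ _ _ _ _], head=3, tail=3, size=0
write(14): buf=[_ _ _ 14 _], head=3, tail=4, size=1
read(): buf=[_ _ _ _ _], head=4, tail=4, size=0
write(66): buf=[_ _ _ _ 66], head=4, tail=0, size=1
write(18): buf=[18 _ _ _ 66], head=4, tail=1, size=2
read(): buf=[18 _ _ _ _], head=0, tail=1, size=1
read(): buf=[_ _ _ _ _], head=1, tail=1, size=0
write(54): buf=[_ 54 _ _ _], head=1, tail=2, size=1

Answer: _ 54 _ _ _
1
2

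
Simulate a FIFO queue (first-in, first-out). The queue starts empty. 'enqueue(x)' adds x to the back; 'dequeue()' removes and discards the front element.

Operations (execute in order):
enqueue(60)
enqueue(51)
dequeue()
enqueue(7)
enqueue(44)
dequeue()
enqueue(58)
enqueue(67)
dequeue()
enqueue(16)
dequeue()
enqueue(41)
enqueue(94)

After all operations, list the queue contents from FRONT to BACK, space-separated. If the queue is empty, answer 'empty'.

Answer: 58 67 16 41 94

Derivation:
enqueue(60): [60]
enqueue(51): [60, 51]
dequeue(): [51]
enqueue(7): [51, 7]
enqueue(44): [51, 7, 44]
dequeue(): [7, 44]
enqueue(58): [7, 44, 58]
enqueue(67): [7, 44, 58, 67]
dequeue(): [44, 58, 67]
enqueue(16): [44, 58, 67, 16]
dequeue(): [58, 67, 16]
enqueue(41): [58, 67, 16, 41]
enqueue(94): [58, 67, 16, 41, 94]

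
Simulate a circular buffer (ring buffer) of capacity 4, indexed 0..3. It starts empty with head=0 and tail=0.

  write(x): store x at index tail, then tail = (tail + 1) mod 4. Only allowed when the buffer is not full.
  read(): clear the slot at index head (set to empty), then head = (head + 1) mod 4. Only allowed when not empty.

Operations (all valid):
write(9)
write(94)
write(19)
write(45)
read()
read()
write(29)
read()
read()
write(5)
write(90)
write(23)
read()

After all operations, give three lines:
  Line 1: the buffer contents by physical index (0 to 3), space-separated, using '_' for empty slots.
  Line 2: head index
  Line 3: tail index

write(9): buf=[9 _ _ _], head=0, tail=1, size=1
write(94): buf=[9 94 _ _], head=0, tail=2, size=2
write(19): buf=[9 94 19 _], head=0, tail=3, size=3
write(45): buf=[9 94 19 45], head=0, tail=0, size=4
read(): buf=[_ 94 19 45], head=1, tail=0, size=3
read(): buf=[_ _ 19 45], head=2, tail=0, size=2
write(29): buf=[29 _ 19 45], head=2, tail=1, size=3
read(): buf=[29 _ _ 45], head=3, tail=1, size=2
read(): buf=[29 _ _ _], head=0, tail=1, size=1
write(5): buf=[29 5 _ _], head=0, tail=2, size=2
write(90): buf=[29 5 90 _], head=0, tail=3, size=3
write(23): buf=[29 5 90 23], head=0, tail=0, size=4
read(): buf=[_ 5 90 23], head=1, tail=0, size=3

Answer: _ 5 90 23
1
0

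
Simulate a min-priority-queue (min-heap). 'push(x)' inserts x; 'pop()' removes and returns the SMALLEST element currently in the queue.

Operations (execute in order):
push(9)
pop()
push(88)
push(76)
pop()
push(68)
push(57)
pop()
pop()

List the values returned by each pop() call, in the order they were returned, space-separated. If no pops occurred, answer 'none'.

push(9): heap contents = [9]
pop() → 9: heap contents = []
push(88): heap contents = [88]
push(76): heap contents = [76, 88]
pop() → 76: heap contents = [88]
push(68): heap contents = [68, 88]
push(57): heap contents = [57, 68, 88]
pop() → 57: heap contents = [68, 88]
pop() → 68: heap contents = [88]

Answer: 9 76 57 68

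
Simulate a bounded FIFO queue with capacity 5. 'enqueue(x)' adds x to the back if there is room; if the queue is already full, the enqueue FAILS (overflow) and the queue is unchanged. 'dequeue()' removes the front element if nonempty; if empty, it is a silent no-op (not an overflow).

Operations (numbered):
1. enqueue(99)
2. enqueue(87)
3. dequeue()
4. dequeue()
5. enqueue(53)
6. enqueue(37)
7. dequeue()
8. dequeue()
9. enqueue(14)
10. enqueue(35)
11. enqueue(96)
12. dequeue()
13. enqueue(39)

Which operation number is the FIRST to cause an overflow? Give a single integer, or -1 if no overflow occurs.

Answer: -1

Derivation:
1. enqueue(99): size=1
2. enqueue(87): size=2
3. dequeue(): size=1
4. dequeue(): size=0
5. enqueue(53): size=1
6. enqueue(37): size=2
7. dequeue(): size=1
8. dequeue(): size=0
9. enqueue(14): size=1
10. enqueue(35): size=2
11. enqueue(96): size=3
12. dequeue(): size=2
13. enqueue(39): size=3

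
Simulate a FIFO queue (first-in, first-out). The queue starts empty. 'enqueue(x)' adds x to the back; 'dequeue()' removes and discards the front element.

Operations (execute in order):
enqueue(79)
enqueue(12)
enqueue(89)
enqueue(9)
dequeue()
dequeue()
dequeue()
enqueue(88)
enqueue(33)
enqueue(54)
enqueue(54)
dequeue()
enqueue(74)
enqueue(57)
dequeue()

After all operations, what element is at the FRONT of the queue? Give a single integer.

Answer: 33

Derivation:
enqueue(79): queue = [79]
enqueue(12): queue = [79, 12]
enqueue(89): queue = [79, 12, 89]
enqueue(9): queue = [79, 12, 89, 9]
dequeue(): queue = [12, 89, 9]
dequeue(): queue = [89, 9]
dequeue(): queue = [9]
enqueue(88): queue = [9, 88]
enqueue(33): queue = [9, 88, 33]
enqueue(54): queue = [9, 88, 33, 54]
enqueue(54): queue = [9, 88, 33, 54, 54]
dequeue(): queue = [88, 33, 54, 54]
enqueue(74): queue = [88, 33, 54, 54, 74]
enqueue(57): queue = [88, 33, 54, 54, 74, 57]
dequeue(): queue = [33, 54, 54, 74, 57]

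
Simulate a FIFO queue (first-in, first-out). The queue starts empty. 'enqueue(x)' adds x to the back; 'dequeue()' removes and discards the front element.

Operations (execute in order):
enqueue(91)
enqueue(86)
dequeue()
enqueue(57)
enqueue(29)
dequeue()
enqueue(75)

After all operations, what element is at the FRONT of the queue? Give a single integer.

enqueue(91): queue = [91]
enqueue(86): queue = [91, 86]
dequeue(): queue = [86]
enqueue(57): queue = [86, 57]
enqueue(29): queue = [86, 57, 29]
dequeue(): queue = [57, 29]
enqueue(75): queue = [57, 29, 75]

Answer: 57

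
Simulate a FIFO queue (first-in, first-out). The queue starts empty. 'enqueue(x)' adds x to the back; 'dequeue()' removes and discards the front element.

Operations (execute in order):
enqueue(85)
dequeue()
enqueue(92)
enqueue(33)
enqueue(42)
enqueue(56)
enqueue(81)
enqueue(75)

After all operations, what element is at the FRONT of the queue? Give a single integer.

enqueue(85): queue = [85]
dequeue(): queue = []
enqueue(92): queue = [92]
enqueue(33): queue = [92, 33]
enqueue(42): queue = [92, 33, 42]
enqueue(56): queue = [92, 33, 42, 56]
enqueue(81): queue = [92, 33, 42, 56, 81]
enqueue(75): queue = [92, 33, 42, 56, 81, 75]

Answer: 92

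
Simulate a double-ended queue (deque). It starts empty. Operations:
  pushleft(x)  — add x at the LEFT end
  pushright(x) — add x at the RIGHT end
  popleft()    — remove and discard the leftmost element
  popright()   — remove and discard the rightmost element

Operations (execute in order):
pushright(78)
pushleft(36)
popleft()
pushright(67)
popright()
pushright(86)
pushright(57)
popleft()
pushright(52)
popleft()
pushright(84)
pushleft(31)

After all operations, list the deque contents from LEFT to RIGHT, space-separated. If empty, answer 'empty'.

pushright(78): [78]
pushleft(36): [36, 78]
popleft(): [78]
pushright(67): [78, 67]
popright(): [78]
pushright(86): [78, 86]
pushright(57): [78, 86, 57]
popleft(): [86, 57]
pushright(52): [86, 57, 52]
popleft(): [57, 52]
pushright(84): [57, 52, 84]
pushleft(31): [31, 57, 52, 84]

Answer: 31 57 52 84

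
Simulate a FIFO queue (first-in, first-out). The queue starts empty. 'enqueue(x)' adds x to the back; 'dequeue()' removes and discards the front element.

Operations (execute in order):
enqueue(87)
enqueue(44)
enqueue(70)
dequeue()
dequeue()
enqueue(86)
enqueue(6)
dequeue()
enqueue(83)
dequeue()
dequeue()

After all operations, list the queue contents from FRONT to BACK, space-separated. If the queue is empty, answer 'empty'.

Answer: 83

Derivation:
enqueue(87): [87]
enqueue(44): [87, 44]
enqueue(70): [87, 44, 70]
dequeue(): [44, 70]
dequeue(): [70]
enqueue(86): [70, 86]
enqueue(6): [70, 86, 6]
dequeue(): [86, 6]
enqueue(83): [86, 6, 83]
dequeue(): [6, 83]
dequeue(): [83]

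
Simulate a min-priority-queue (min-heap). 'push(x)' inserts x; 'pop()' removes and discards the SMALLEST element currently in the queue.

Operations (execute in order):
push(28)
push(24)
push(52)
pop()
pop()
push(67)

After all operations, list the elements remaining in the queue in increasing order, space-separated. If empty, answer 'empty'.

push(28): heap contents = [28]
push(24): heap contents = [24, 28]
push(52): heap contents = [24, 28, 52]
pop() → 24: heap contents = [28, 52]
pop() → 28: heap contents = [52]
push(67): heap contents = [52, 67]

Answer: 52 67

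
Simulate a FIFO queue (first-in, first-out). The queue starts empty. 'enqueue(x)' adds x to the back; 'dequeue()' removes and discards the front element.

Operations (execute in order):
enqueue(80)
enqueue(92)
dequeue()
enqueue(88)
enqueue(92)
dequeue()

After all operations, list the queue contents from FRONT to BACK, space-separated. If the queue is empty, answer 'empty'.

Answer: 88 92

Derivation:
enqueue(80): [80]
enqueue(92): [80, 92]
dequeue(): [92]
enqueue(88): [92, 88]
enqueue(92): [92, 88, 92]
dequeue(): [88, 92]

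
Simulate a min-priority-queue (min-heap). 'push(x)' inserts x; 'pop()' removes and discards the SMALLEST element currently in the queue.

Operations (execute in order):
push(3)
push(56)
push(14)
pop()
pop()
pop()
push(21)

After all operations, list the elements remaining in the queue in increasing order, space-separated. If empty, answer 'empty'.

push(3): heap contents = [3]
push(56): heap contents = [3, 56]
push(14): heap contents = [3, 14, 56]
pop() → 3: heap contents = [14, 56]
pop() → 14: heap contents = [56]
pop() → 56: heap contents = []
push(21): heap contents = [21]

Answer: 21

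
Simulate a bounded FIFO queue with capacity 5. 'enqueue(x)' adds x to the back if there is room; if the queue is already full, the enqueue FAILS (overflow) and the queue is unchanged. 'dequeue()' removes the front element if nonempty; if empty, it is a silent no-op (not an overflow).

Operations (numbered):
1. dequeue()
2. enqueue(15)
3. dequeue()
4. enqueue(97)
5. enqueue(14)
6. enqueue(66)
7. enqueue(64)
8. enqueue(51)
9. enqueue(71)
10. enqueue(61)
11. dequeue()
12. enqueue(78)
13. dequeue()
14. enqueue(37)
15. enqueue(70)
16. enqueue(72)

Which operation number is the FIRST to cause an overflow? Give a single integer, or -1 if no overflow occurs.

1. dequeue(): empty, no-op, size=0
2. enqueue(15): size=1
3. dequeue(): size=0
4. enqueue(97): size=1
5. enqueue(14): size=2
6. enqueue(66): size=3
7. enqueue(64): size=4
8. enqueue(51): size=5
9. enqueue(71): size=5=cap → OVERFLOW (fail)
10. enqueue(61): size=5=cap → OVERFLOW (fail)
11. dequeue(): size=4
12. enqueue(78): size=5
13. dequeue(): size=4
14. enqueue(37): size=5
15. enqueue(70): size=5=cap → OVERFLOW (fail)
16. enqueue(72): size=5=cap → OVERFLOW (fail)

Answer: 9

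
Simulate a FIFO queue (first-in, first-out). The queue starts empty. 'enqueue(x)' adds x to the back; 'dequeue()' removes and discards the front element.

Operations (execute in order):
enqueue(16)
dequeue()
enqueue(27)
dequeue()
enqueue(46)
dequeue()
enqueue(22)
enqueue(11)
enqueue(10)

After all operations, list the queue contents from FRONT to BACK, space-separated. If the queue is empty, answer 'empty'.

Answer: 22 11 10

Derivation:
enqueue(16): [16]
dequeue(): []
enqueue(27): [27]
dequeue(): []
enqueue(46): [46]
dequeue(): []
enqueue(22): [22]
enqueue(11): [22, 11]
enqueue(10): [22, 11, 10]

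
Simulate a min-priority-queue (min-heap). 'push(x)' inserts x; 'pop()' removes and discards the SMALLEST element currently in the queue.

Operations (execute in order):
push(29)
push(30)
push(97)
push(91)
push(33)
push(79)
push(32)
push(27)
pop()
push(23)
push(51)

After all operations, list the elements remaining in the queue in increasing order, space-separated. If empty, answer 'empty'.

Answer: 23 29 30 32 33 51 79 91 97

Derivation:
push(29): heap contents = [29]
push(30): heap contents = [29, 30]
push(97): heap contents = [29, 30, 97]
push(91): heap contents = [29, 30, 91, 97]
push(33): heap contents = [29, 30, 33, 91, 97]
push(79): heap contents = [29, 30, 33, 79, 91, 97]
push(32): heap contents = [29, 30, 32, 33, 79, 91, 97]
push(27): heap contents = [27, 29, 30, 32, 33, 79, 91, 97]
pop() → 27: heap contents = [29, 30, 32, 33, 79, 91, 97]
push(23): heap contents = [23, 29, 30, 32, 33, 79, 91, 97]
push(51): heap contents = [23, 29, 30, 32, 33, 51, 79, 91, 97]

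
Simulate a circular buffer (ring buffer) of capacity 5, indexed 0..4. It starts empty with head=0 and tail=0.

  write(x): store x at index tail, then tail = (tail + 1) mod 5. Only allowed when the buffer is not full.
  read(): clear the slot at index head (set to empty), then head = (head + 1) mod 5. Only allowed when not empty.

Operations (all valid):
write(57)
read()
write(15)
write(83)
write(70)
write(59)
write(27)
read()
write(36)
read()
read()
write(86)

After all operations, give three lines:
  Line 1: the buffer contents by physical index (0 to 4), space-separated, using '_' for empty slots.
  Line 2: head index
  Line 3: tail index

Answer: 27 36 86 _ 59
4
3

Derivation:
write(57): buf=[57 _ _ _ _], head=0, tail=1, size=1
read(): buf=[_ _ _ _ _], head=1, tail=1, size=0
write(15): buf=[_ 15 _ _ _], head=1, tail=2, size=1
write(83): buf=[_ 15 83 _ _], head=1, tail=3, size=2
write(70): buf=[_ 15 83 70 _], head=1, tail=4, size=3
write(59): buf=[_ 15 83 70 59], head=1, tail=0, size=4
write(27): buf=[27 15 83 70 59], head=1, tail=1, size=5
read(): buf=[27 _ 83 70 59], head=2, tail=1, size=4
write(36): buf=[27 36 83 70 59], head=2, tail=2, size=5
read(): buf=[27 36 _ 70 59], head=3, tail=2, size=4
read(): buf=[27 36 _ _ 59], head=4, tail=2, size=3
write(86): buf=[27 36 86 _ 59], head=4, tail=3, size=4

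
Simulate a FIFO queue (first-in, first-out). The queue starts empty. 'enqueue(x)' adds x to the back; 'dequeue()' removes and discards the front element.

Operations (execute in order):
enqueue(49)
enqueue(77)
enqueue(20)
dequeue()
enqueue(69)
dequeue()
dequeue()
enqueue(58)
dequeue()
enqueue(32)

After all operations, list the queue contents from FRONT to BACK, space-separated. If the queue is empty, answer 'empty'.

Answer: 58 32

Derivation:
enqueue(49): [49]
enqueue(77): [49, 77]
enqueue(20): [49, 77, 20]
dequeue(): [77, 20]
enqueue(69): [77, 20, 69]
dequeue(): [20, 69]
dequeue(): [69]
enqueue(58): [69, 58]
dequeue(): [58]
enqueue(32): [58, 32]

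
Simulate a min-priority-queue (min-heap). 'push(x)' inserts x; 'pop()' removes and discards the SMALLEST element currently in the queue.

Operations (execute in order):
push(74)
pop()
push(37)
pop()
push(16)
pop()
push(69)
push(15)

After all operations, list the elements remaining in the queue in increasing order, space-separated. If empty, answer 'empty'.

Answer: 15 69

Derivation:
push(74): heap contents = [74]
pop() → 74: heap contents = []
push(37): heap contents = [37]
pop() → 37: heap contents = []
push(16): heap contents = [16]
pop() → 16: heap contents = []
push(69): heap contents = [69]
push(15): heap contents = [15, 69]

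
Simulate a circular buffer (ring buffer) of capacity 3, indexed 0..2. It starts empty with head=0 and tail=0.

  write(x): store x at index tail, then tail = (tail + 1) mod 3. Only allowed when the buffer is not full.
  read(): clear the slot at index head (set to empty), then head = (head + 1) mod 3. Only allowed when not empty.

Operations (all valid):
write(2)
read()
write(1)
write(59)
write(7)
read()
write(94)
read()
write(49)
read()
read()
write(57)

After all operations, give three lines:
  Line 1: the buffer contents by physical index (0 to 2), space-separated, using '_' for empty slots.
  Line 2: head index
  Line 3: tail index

Answer: 57 _ 49
2
1

Derivation:
write(2): buf=[2 _ _], head=0, tail=1, size=1
read(): buf=[_ _ _], head=1, tail=1, size=0
write(1): buf=[_ 1 _], head=1, tail=2, size=1
write(59): buf=[_ 1 59], head=1, tail=0, size=2
write(7): buf=[7 1 59], head=1, tail=1, size=3
read(): buf=[7 _ 59], head=2, tail=1, size=2
write(94): buf=[7 94 59], head=2, tail=2, size=3
read(): buf=[7 94 _], head=0, tail=2, size=2
write(49): buf=[7 94 49], head=0, tail=0, size=3
read(): buf=[_ 94 49], head=1, tail=0, size=2
read(): buf=[_ _ 49], head=2, tail=0, size=1
write(57): buf=[57 _ 49], head=2, tail=1, size=2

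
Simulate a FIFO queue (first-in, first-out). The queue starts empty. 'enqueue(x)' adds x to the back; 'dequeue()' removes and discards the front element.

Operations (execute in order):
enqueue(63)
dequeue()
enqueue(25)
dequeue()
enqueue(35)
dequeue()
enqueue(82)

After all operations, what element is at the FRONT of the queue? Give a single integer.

enqueue(63): queue = [63]
dequeue(): queue = []
enqueue(25): queue = [25]
dequeue(): queue = []
enqueue(35): queue = [35]
dequeue(): queue = []
enqueue(82): queue = [82]

Answer: 82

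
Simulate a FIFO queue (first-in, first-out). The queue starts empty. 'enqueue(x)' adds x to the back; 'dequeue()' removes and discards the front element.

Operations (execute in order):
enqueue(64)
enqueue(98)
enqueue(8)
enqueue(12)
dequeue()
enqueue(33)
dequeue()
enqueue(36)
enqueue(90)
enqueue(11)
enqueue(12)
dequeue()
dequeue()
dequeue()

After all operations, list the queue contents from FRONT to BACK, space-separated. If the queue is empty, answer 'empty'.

enqueue(64): [64]
enqueue(98): [64, 98]
enqueue(8): [64, 98, 8]
enqueue(12): [64, 98, 8, 12]
dequeue(): [98, 8, 12]
enqueue(33): [98, 8, 12, 33]
dequeue(): [8, 12, 33]
enqueue(36): [8, 12, 33, 36]
enqueue(90): [8, 12, 33, 36, 90]
enqueue(11): [8, 12, 33, 36, 90, 11]
enqueue(12): [8, 12, 33, 36, 90, 11, 12]
dequeue(): [12, 33, 36, 90, 11, 12]
dequeue(): [33, 36, 90, 11, 12]
dequeue(): [36, 90, 11, 12]

Answer: 36 90 11 12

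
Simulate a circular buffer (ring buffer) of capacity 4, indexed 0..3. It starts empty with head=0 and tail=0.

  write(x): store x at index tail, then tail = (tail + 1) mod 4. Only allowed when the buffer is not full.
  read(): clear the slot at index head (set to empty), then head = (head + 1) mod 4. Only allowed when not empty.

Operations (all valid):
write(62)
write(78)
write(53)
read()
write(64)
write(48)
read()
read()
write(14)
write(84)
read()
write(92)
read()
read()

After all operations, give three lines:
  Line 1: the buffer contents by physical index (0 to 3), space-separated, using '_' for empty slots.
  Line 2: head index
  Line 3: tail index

write(62): buf=[62 _ _ _], head=0, tail=1, size=1
write(78): buf=[62 78 _ _], head=0, tail=2, size=2
write(53): buf=[62 78 53 _], head=0, tail=3, size=3
read(): buf=[_ 78 53 _], head=1, tail=3, size=2
write(64): buf=[_ 78 53 64], head=1, tail=0, size=3
write(48): buf=[48 78 53 64], head=1, tail=1, size=4
read(): buf=[48 _ 53 64], head=2, tail=1, size=3
read(): buf=[48 _ _ 64], head=3, tail=1, size=2
write(14): buf=[48 14 _ 64], head=3, tail=2, size=3
write(84): buf=[48 14 84 64], head=3, tail=3, size=4
read(): buf=[48 14 84 _], head=0, tail=3, size=3
write(92): buf=[48 14 84 92], head=0, tail=0, size=4
read(): buf=[_ 14 84 92], head=1, tail=0, size=3
read(): buf=[_ _ 84 92], head=2, tail=0, size=2

Answer: _ _ 84 92
2
0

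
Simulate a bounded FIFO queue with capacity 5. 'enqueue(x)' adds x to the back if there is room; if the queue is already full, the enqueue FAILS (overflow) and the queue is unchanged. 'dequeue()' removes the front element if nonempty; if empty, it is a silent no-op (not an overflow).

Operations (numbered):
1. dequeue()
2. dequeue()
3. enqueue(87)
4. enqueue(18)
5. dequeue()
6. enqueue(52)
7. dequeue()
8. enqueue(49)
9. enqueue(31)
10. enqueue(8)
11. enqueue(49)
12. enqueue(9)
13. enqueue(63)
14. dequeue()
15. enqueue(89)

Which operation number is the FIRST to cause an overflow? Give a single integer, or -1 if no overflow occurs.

1. dequeue(): empty, no-op, size=0
2. dequeue(): empty, no-op, size=0
3. enqueue(87): size=1
4. enqueue(18): size=2
5. dequeue(): size=1
6. enqueue(52): size=2
7. dequeue(): size=1
8. enqueue(49): size=2
9. enqueue(31): size=3
10. enqueue(8): size=4
11. enqueue(49): size=5
12. enqueue(9): size=5=cap → OVERFLOW (fail)
13. enqueue(63): size=5=cap → OVERFLOW (fail)
14. dequeue(): size=4
15. enqueue(89): size=5

Answer: 12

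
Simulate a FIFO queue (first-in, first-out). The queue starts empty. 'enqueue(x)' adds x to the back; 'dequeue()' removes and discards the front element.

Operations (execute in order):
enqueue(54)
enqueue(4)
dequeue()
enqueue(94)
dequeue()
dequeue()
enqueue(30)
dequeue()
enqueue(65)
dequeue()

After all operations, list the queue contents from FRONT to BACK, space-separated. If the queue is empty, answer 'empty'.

Answer: empty

Derivation:
enqueue(54): [54]
enqueue(4): [54, 4]
dequeue(): [4]
enqueue(94): [4, 94]
dequeue(): [94]
dequeue(): []
enqueue(30): [30]
dequeue(): []
enqueue(65): [65]
dequeue(): []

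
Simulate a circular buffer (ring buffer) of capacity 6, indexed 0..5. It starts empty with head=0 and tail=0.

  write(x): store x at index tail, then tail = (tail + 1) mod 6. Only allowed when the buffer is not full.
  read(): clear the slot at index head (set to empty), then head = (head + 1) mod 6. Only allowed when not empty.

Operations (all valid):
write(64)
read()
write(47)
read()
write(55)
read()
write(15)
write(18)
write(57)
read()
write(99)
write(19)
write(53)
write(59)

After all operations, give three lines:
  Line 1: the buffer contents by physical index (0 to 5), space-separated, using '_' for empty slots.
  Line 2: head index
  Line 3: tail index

write(64): buf=[64 _ _ _ _ _], head=0, tail=1, size=1
read(): buf=[_ _ _ _ _ _], head=1, tail=1, size=0
write(47): buf=[_ 47 _ _ _ _], head=1, tail=2, size=1
read(): buf=[_ _ _ _ _ _], head=2, tail=2, size=0
write(55): buf=[_ _ 55 _ _ _], head=2, tail=3, size=1
read(): buf=[_ _ _ _ _ _], head=3, tail=3, size=0
write(15): buf=[_ _ _ 15 _ _], head=3, tail=4, size=1
write(18): buf=[_ _ _ 15 18 _], head=3, tail=5, size=2
write(57): buf=[_ _ _ 15 18 57], head=3, tail=0, size=3
read(): buf=[_ _ _ _ 18 57], head=4, tail=0, size=2
write(99): buf=[99 _ _ _ 18 57], head=4, tail=1, size=3
write(19): buf=[99 19 _ _ 18 57], head=4, tail=2, size=4
write(53): buf=[99 19 53 _ 18 57], head=4, tail=3, size=5
write(59): buf=[99 19 53 59 18 57], head=4, tail=4, size=6

Answer: 99 19 53 59 18 57
4
4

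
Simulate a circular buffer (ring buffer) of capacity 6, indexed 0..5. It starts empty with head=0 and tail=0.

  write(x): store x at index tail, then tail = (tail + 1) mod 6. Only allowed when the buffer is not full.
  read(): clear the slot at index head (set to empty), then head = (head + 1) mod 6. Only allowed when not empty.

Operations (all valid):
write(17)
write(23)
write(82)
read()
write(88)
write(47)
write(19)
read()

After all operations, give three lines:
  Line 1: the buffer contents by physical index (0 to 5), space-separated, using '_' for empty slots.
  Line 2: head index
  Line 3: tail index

write(17): buf=[17 _ _ _ _ _], head=0, tail=1, size=1
write(23): buf=[17 23 _ _ _ _], head=0, tail=2, size=2
write(82): buf=[17 23 82 _ _ _], head=0, tail=3, size=3
read(): buf=[_ 23 82 _ _ _], head=1, tail=3, size=2
write(88): buf=[_ 23 82 88 _ _], head=1, tail=4, size=3
write(47): buf=[_ 23 82 88 47 _], head=1, tail=5, size=4
write(19): buf=[_ 23 82 88 47 19], head=1, tail=0, size=5
read(): buf=[_ _ 82 88 47 19], head=2, tail=0, size=4

Answer: _ _ 82 88 47 19
2
0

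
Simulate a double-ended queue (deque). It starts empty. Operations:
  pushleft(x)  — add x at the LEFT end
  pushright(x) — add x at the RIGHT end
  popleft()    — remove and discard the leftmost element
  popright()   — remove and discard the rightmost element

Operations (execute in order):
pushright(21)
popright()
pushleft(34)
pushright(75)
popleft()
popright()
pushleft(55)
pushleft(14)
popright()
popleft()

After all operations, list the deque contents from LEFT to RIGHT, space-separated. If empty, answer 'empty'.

Answer: empty

Derivation:
pushright(21): [21]
popright(): []
pushleft(34): [34]
pushright(75): [34, 75]
popleft(): [75]
popright(): []
pushleft(55): [55]
pushleft(14): [14, 55]
popright(): [14]
popleft(): []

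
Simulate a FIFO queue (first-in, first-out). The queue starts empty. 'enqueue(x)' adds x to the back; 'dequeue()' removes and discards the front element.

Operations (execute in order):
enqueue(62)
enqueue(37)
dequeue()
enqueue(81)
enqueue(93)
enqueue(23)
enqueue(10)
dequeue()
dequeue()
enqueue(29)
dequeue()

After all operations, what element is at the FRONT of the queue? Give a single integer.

enqueue(62): queue = [62]
enqueue(37): queue = [62, 37]
dequeue(): queue = [37]
enqueue(81): queue = [37, 81]
enqueue(93): queue = [37, 81, 93]
enqueue(23): queue = [37, 81, 93, 23]
enqueue(10): queue = [37, 81, 93, 23, 10]
dequeue(): queue = [81, 93, 23, 10]
dequeue(): queue = [93, 23, 10]
enqueue(29): queue = [93, 23, 10, 29]
dequeue(): queue = [23, 10, 29]

Answer: 23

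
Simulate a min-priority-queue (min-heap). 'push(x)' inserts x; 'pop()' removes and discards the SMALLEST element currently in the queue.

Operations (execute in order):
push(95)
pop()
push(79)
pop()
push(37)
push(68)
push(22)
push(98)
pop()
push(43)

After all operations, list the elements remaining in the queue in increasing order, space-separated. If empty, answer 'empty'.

Answer: 37 43 68 98

Derivation:
push(95): heap contents = [95]
pop() → 95: heap contents = []
push(79): heap contents = [79]
pop() → 79: heap contents = []
push(37): heap contents = [37]
push(68): heap contents = [37, 68]
push(22): heap contents = [22, 37, 68]
push(98): heap contents = [22, 37, 68, 98]
pop() → 22: heap contents = [37, 68, 98]
push(43): heap contents = [37, 43, 68, 98]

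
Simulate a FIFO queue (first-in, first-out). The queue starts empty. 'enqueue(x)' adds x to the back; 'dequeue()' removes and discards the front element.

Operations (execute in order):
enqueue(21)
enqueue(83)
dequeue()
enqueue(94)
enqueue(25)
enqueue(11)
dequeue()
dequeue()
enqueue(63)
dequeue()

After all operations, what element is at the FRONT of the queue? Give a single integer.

enqueue(21): queue = [21]
enqueue(83): queue = [21, 83]
dequeue(): queue = [83]
enqueue(94): queue = [83, 94]
enqueue(25): queue = [83, 94, 25]
enqueue(11): queue = [83, 94, 25, 11]
dequeue(): queue = [94, 25, 11]
dequeue(): queue = [25, 11]
enqueue(63): queue = [25, 11, 63]
dequeue(): queue = [11, 63]

Answer: 11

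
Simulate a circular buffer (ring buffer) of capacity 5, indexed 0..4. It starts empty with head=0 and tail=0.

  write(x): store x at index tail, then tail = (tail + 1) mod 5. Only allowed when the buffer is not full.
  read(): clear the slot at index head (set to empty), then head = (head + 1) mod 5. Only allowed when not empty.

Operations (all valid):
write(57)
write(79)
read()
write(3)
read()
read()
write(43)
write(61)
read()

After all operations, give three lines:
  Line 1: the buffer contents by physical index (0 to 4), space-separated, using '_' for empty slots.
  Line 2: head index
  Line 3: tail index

write(57): buf=[57 _ _ _ _], head=0, tail=1, size=1
write(79): buf=[57 79 _ _ _], head=0, tail=2, size=2
read(): buf=[_ 79 _ _ _], head=1, tail=2, size=1
write(3): buf=[_ 79 3 _ _], head=1, tail=3, size=2
read(): buf=[_ _ 3 _ _], head=2, tail=3, size=1
read(): buf=[_ _ _ _ _], head=3, tail=3, size=0
write(43): buf=[_ _ _ 43 _], head=3, tail=4, size=1
write(61): buf=[_ _ _ 43 61], head=3, tail=0, size=2
read(): buf=[_ _ _ _ 61], head=4, tail=0, size=1

Answer: _ _ _ _ 61
4
0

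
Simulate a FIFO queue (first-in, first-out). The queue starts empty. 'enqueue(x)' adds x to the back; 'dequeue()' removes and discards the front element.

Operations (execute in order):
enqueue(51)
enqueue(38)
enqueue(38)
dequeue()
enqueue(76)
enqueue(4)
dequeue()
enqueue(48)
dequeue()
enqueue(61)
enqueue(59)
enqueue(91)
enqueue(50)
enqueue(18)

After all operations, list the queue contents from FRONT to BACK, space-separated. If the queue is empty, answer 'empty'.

enqueue(51): [51]
enqueue(38): [51, 38]
enqueue(38): [51, 38, 38]
dequeue(): [38, 38]
enqueue(76): [38, 38, 76]
enqueue(4): [38, 38, 76, 4]
dequeue(): [38, 76, 4]
enqueue(48): [38, 76, 4, 48]
dequeue(): [76, 4, 48]
enqueue(61): [76, 4, 48, 61]
enqueue(59): [76, 4, 48, 61, 59]
enqueue(91): [76, 4, 48, 61, 59, 91]
enqueue(50): [76, 4, 48, 61, 59, 91, 50]
enqueue(18): [76, 4, 48, 61, 59, 91, 50, 18]

Answer: 76 4 48 61 59 91 50 18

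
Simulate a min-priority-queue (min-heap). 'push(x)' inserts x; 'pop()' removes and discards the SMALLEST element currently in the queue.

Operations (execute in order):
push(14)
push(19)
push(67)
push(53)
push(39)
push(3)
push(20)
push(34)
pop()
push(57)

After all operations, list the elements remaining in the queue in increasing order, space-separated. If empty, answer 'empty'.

Answer: 14 19 20 34 39 53 57 67

Derivation:
push(14): heap contents = [14]
push(19): heap contents = [14, 19]
push(67): heap contents = [14, 19, 67]
push(53): heap contents = [14, 19, 53, 67]
push(39): heap contents = [14, 19, 39, 53, 67]
push(3): heap contents = [3, 14, 19, 39, 53, 67]
push(20): heap contents = [3, 14, 19, 20, 39, 53, 67]
push(34): heap contents = [3, 14, 19, 20, 34, 39, 53, 67]
pop() → 3: heap contents = [14, 19, 20, 34, 39, 53, 67]
push(57): heap contents = [14, 19, 20, 34, 39, 53, 57, 67]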